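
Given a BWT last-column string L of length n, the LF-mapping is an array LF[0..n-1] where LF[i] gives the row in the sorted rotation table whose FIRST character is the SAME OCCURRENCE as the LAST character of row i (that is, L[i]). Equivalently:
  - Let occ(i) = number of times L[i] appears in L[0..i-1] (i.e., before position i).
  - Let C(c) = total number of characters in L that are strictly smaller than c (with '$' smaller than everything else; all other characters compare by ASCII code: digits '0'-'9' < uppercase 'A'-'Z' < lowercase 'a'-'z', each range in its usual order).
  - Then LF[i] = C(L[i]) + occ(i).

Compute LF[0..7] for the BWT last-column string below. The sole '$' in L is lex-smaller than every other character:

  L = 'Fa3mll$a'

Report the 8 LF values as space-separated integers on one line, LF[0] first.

Char counts: '$':1, '3':1, 'F':1, 'a':2, 'l':2, 'm':1
C (first-col start): C('$')=0, C('3')=1, C('F')=2, C('a')=3, C('l')=5, C('m')=7
L[0]='F': occ=0, LF[0]=C('F')+0=2+0=2
L[1]='a': occ=0, LF[1]=C('a')+0=3+0=3
L[2]='3': occ=0, LF[2]=C('3')+0=1+0=1
L[3]='m': occ=0, LF[3]=C('m')+0=7+0=7
L[4]='l': occ=0, LF[4]=C('l')+0=5+0=5
L[5]='l': occ=1, LF[5]=C('l')+1=5+1=6
L[6]='$': occ=0, LF[6]=C('$')+0=0+0=0
L[7]='a': occ=1, LF[7]=C('a')+1=3+1=4

Answer: 2 3 1 7 5 6 0 4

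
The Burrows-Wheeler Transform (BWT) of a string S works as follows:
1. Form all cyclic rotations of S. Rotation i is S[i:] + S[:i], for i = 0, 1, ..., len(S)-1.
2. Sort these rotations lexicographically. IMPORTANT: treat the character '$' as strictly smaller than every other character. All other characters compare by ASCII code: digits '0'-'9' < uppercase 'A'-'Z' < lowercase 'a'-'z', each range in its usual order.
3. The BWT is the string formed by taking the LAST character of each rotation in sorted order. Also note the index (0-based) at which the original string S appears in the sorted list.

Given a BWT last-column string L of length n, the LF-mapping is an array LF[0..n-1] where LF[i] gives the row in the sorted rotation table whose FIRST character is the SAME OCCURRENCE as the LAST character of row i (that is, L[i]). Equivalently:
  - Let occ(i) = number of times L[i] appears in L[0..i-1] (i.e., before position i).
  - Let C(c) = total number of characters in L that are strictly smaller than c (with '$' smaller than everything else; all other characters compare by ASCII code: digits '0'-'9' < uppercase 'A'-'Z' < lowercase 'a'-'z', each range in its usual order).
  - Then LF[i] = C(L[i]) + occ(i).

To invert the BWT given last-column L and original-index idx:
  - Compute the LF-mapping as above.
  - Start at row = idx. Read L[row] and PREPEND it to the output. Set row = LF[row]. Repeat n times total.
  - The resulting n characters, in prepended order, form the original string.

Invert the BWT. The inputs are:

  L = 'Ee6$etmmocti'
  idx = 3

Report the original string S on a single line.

LF mapping: 2 4 1 0 5 10 7 8 9 3 11 6
Walk LF starting at row 3, prepending L[row]:
  step 1: row=3, L[3]='$', prepend. Next row=LF[3]=0
  step 2: row=0, L[0]='E', prepend. Next row=LF[0]=2
  step 3: row=2, L[2]='6', prepend. Next row=LF[2]=1
  step 4: row=1, L[1]='e', prepend. Next row=LF[1]=4
  step 5: row=4, L[4]='e', prepend. Next row=LF[4]=5
  step 6: row=5, L[5]='t', prepend. Next row=LF[5]=10
  step 7: row=10, L[10]='t', prepend. Next row=LF[10]=11
  step 8: row=11, L[11]='i', prepend. Next row=LF[11]=6
  step 9: row=6, L[6]='m', prepend. Next row=LF[6]=7
  step 10: row=7, L[7]='m', prepend. Next row=LF[7]=8
  step 11: row=8, L[8]='o', prepend. Next row=LF[8]=9
  step 12: row=9, L[9]='c', prepend. Next row=LF[9]=3
Reversed output: committee6E$

Answer: committee6E$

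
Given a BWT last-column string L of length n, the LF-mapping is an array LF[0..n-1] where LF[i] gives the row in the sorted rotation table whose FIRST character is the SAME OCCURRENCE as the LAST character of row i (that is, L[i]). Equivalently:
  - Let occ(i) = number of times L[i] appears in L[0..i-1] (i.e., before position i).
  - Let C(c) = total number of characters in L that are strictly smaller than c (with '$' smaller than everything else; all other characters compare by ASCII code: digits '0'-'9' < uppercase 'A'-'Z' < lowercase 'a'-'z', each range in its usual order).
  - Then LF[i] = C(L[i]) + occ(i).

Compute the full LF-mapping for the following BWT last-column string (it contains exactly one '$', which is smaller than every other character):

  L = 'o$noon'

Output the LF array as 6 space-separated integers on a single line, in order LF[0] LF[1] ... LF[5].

Char counts: '$':1, 'n':2, 'o':3
C (first-col start): C('$')=0, C('n')=1, C('o')=3
L[0]='o': occ=0, LF[0]=C('o')+0=3+0=3
L[1]='$': occ=0, LF[1]=C('$')+0=0+0=0
L[2]='n': occ=0, LF[2]=C('n')+0=1+0=1
L[3]='o': occ=1, LF[3]=C('o')+1=3+1=4
L[4]='o': occ=2, LF[4]=C('o')+2=3+2=5
L[5]='n': occ=1, LF[5]=C('n')+1=1+1=2

Answer: 3 0 1 4 5 2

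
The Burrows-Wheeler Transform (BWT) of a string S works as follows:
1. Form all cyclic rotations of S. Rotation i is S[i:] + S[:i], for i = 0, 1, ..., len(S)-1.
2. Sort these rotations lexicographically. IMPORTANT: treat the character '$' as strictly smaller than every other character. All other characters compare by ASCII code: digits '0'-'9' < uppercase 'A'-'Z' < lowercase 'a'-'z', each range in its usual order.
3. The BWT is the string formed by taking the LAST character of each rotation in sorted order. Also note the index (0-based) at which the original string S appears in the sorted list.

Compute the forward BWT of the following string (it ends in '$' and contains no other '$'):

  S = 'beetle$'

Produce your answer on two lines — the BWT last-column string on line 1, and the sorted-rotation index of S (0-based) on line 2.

Answer: e$lbete
1

Derivation:
All 7 rotations (rotation i = S[i:]+S[:i]):
  rot[0] = beetle$
  rot[1] = eetle$b
  rot[2] = etle$be
  rot[3] = tle$bee
  rot[4] = le$beet
  rot[5] = e$beetl
  rot[6] = $beetle
Sorted (with $ < everything):
  sorted[0] = $beetle  (last char: 'e')
  sorted[1] = beetle$  (last char: '$')
  sorted[2] = e$beetl  (last char: 'l')
  sorted[3] = eetle$b  (last char: 'b')
  sorted[4] = etle$be  (last char: 'e')
  sorted[5] = le$beet  (last char: 't')
  sorted[6] = tle$bee  (last char: 'e')
Last column: e$lbete
Original string S is at sorted index 1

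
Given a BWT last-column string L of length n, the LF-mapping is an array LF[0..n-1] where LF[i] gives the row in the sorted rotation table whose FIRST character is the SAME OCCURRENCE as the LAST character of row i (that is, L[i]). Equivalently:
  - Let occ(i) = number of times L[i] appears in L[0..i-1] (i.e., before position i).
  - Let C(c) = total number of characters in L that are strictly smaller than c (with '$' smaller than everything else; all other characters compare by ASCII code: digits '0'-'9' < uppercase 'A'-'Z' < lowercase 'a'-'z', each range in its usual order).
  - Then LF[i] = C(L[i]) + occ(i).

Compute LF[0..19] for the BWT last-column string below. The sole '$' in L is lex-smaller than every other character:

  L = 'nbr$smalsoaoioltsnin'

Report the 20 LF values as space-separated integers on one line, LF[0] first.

Answer: 9 3 15 0 16 8 1 6 17 12 2 13 4 14 7 19 18 10 5 11

Derivation:
Char counts: '$':1, 'a':2, 'b':1, 'i':2, 'l':2, 'm':1, 'n':3, 'o':3, 'r':1, 's':3, 't':1
C (first-col start): C('$')=0, C('a')=1, C('b')=3, C('i')=4, C('l')=6, C('m')=8, C('n')=9, C('o')=12, C('r')=15, C('s')=16, C('t')=19
L[0]='n': occ=0, LF[0]=C('n')+0=9+0=9
L[1]='b': occ=0, LF[1]=C('b')+0=3+0=3
L[2]='r': occ=0, LF[2]=C('r')+0=15+0=15
L[3]='$': occ=0, LF[3]=C('$')+0=0+0=0
L[4]='s': occ=0, LF[4]=C('s')+0=16+0=16
L[5]='m': occ=0, LF[5]=C('m')+0=8+0=8
L[6]='a': occ=0, LF[6]=C('a')+0=1+0=1
L[7]='l': occ=0, LF[7]=C('l')+0=6+0=6
L[8]='s': occ=1, LF[8]=C('s')+1=16+1=17
L[9]='o': occ=0, LF[9]=C('o')+0=12+0=12
L[10]='a': occ=1, LF[10]=C('a')+1=1+1=2
L[11]='o': occ=1, LF[11]=C('o')+1=12+1=13
L[12]='i': occ=0, LF[12]=C('i')+0=4+0=4
L[13]='o': occ=2, LF[13]=C('o')+2=12+2=14
L[14]='l': occ=1, LF[14]=C('l')+1=6+1=7
L[15]='t': occ=0, LF[15]=C('t')+0=19+0=19
L[16]='s': occ=2, LF[16]=C('s')+2=16+2=18
L[17]='n': occ=1, LF[17]=C('n')+1=9+1=10
L[18]='i': occ=1, LF[18]=C('i')+1=4+1=5
L[19]='n': occ=2, LF[19]=C('n')+2=9+2=11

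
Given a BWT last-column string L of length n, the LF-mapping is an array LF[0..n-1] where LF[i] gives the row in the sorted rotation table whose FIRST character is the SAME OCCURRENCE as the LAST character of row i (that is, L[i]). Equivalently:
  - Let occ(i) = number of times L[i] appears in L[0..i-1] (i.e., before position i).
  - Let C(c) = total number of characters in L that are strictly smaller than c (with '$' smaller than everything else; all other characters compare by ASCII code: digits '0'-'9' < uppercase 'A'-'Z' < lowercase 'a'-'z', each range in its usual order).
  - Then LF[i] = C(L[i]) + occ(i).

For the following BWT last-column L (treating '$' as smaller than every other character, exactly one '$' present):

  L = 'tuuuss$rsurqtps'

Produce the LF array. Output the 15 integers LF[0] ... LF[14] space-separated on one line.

Char counts: '$':1, 'p':1, 'q':1, 'r':2, 's':4, 't':2, 'u':4
C (first-col start): C('$')=0, C('p')=1, C('q')=2, C('r')=3, C('s')=5, C('t')=9, C('u')=11
L[0]='t': occ=0, LF[0]=C('t')+0=9+0=9
L[1]='u': occ=0, LF[1]=C('u')+0=11+0=11
L[2]='u': occ=1, LF[2]=C('u')+1=11+1=12
L[3]='u': occ=2, LF[3]=C('u')+2=11+2=13
L[4]='s': occ=0, LF[4]=C('s')+0=5+0=5
L[5]='s': occ=1, LF[5]=C('s')+1=5+1=6
L[6]='$': occ=0, LF[6]=C('$')+0=0+0=0
L[7]='r': occ=0, LF[7]=C('r')+0=3+0=3
L[8]='s': occ=2, LF[8]=C('s')+2=5+2=7
L[9]='u': occ=3, LF[9]=C('u')+3=11+3=14
L[10]='r': occ=1, LF[10]=C('r')+1=3+1=4
L[11]='q': occ=0, LF[11]=C('q')+0=2+0=2
L[12]='t': occ=1, LF[12]=C('t')+1=9+1=10
L[13]='p': occ=0, LF[13]=C('p')+0=1+0=1
L[14]='s': occ=3, LF[14]=C('s')+3=5+3=8

Answer: 9 11 12 13 5 6 0 3 7 14 4 2 10 1 8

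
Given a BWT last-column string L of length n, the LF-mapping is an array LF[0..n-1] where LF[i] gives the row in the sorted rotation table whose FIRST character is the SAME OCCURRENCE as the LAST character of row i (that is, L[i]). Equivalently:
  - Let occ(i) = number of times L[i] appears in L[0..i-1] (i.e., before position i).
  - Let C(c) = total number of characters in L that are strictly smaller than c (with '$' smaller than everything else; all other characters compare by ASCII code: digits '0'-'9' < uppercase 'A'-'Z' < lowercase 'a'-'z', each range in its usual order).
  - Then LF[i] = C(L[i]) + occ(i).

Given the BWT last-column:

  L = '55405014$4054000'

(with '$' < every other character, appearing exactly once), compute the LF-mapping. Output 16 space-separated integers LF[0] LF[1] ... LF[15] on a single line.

Char counts: '$':1, '0':6, '1':1, '4':4, '5':4
C (first-col start): C('$')=0, C('0')=1, C('1')=7, C('4')=8, C('5')=12
L[0]='5': occ=0, LF[0]=C('5')+0=12+0=12
L[1]='5': occ=1, LF[1]=C('5')+1=12+1=13
L[2]='4': occ=0, LF[2]=C('4')+0=8+0=8
L[3]='0': occ=0, LF[3]=C('0')+0=1+0=1
L[4]='5': occ=2, LF[4]=C('5')+2=12+2=14
L[5]='0': occ=1, LF[5]=C('0')+1=1+1=2
L[6]='1': occ=0, LF[6]=C('1')+0=7+0=7
L[7]='4': occ=1, LF[7]=C('4')+1=8+1=9
L[8]='$': occ=0, LF[8]=C('$')+0=0+0=0
L[9]='4': occ=2, LF[9]=C('4')+2=8+2=10
L[10]='0': occ=2, LF[10]=C('0')+2=1+2=3
L[11]='5': occ=3, LF[11]=C('5')+3=12+3=15
L[12]='4': occ=3, LF[12]=C('4')+3=8+3=11
L[13]='0': occ=3, LF[13]=C('0')+3=1+3=4
L[14]='0': occ=4, LF[14]=C('0')+4=1+4=5
L[15]='0': occ=5, LF[15]=C('0')+5=1+5=6

Answer: 12 13 8 1 14 2 7 9 0 10 3 15 11 4 5 6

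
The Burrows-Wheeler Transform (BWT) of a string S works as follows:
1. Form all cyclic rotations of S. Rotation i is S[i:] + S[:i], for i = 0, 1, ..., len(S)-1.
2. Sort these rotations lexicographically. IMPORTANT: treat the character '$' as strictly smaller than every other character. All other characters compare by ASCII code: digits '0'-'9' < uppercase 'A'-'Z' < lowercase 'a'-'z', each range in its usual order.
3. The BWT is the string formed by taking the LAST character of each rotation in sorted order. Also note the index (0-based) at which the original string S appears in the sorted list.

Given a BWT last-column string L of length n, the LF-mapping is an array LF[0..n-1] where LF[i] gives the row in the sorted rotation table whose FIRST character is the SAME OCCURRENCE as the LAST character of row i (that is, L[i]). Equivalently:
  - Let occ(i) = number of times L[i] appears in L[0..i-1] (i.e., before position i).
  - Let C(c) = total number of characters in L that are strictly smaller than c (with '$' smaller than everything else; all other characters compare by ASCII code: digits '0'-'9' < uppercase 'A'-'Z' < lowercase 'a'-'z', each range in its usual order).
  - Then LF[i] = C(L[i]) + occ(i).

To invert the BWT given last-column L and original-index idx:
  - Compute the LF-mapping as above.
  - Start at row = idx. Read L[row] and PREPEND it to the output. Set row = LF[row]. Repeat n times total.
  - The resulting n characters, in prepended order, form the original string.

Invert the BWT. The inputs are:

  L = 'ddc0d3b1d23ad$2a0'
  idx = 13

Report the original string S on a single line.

LF mapping: 12 13 11 1 14 6 10 3 15 4 7 8 16 0 5 9 2
Walk LF starting at row 13, prepending L[row]:
  step 1: row=13, L[13]='$', prepend. Next row=LF[13]=0
  step 2: row=0, L[0]='d', prepend. Next row=LF[0]=12
  step 3: row=12, L[12]='d', prepend. Next row=LF[12]=16
  step 4: row=16, L[16]='0', prepend. Next row=LF[16]=2
  step 5: row=2, L[2]='c', prepend. Next row=LF[2]=11
  step 6: row=11, L[11]='a', prepend. Next row=LF[11]=8
  step 7: row=8, L[8]='d', prepend. Next row=LF[8]=15
  step 8: row=15, L[15]='a', prepend. Next row=LF[15]=9
  step 9: row=9, L[9]='2', prepend. Next row=LF[9]=4
  step 10: row=4, L[4]='d', prepend. Next row=LF[4]=14
  step 11: row=14, L[14]='2', prepend. Next row=LF[14]=5
  step 12: row=5, L[5]='3', prepend. Next row=LF[5]=6
  step 13: row=6, L[6]='b', prepend. Next row=LF[6]=10
  step 14: row=10, L[10]='3', prepend. Next row=LF[10]=7
  step 15: row=7, L[7]='1', prepend. Next row=LF[7]=3
  step 16: row=3, L[3]='0', prepend. Next row=LF[3]=1
  step 17: row=1, L[1]='d', prepend. Next row=LF[1]=13
Reversed output: d013b32d2adac0dd$

Answer: d013b32d2adac0dd$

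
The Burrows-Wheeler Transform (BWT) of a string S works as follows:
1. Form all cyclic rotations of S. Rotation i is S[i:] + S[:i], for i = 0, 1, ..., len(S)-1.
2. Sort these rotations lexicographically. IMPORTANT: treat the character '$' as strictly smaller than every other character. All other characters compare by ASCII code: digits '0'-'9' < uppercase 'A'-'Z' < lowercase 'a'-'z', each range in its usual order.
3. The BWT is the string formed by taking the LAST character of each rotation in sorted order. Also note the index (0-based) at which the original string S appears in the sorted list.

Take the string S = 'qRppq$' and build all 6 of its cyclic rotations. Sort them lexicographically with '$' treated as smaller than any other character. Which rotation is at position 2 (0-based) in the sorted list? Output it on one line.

All 6 rotations (rotation i = S[i:]+S[:i]):
  rot[0] = qRppq$
  rot[1] = Rppq$q
  rot[2] = ppq$qR
  rot[3] = pq$qRp
  rot[4] = q$qRpp
  rot[5] = $qRppq
Sorted (with $ < everything):
  sorted[0] = $qRppq
  sorted[1] = Rppq$q
  sorted[2] = ppq$qR
  sorted[3] = pq$qRp
  sorted[4] = q$qRpp
  sorted[5] = qRppq$
sorted[2] = ppq$qR

Answer: ppq$qR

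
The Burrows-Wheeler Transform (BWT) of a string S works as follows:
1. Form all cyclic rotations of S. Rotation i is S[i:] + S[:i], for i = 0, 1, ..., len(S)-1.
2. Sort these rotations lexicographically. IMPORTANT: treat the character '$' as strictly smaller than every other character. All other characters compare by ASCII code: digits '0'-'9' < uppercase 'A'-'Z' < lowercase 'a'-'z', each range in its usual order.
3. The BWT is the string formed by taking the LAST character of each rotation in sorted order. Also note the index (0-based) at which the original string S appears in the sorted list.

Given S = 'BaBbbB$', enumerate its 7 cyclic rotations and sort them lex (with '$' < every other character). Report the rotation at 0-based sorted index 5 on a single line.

Answer: bB$BaBb

Derivation:
All 7 rotations (rotation i = S[i:]+S[:i]):
  rot[0] = BaBbbB$
  rot[1] = aBbbB$B
  rot[2] = BbbB$Ba
  rot[3] = bbB$BaB
  rot[4] = bB$BaBb
  rot[5] = B$BaBbb
  rot[6] = $BaBbbB
Sorted (with $ < everything):
  sorted[0] = $BaBbbB
  sorted[1] = B$BaBbb
  sorted[2] = BaBbbB$
  sorted[3] = BbbB$Ba
  sorted[4] = aBbbB$B
  sorted[5] = bB$BaBb
  sorted[6] = bbB$BaB
sorted[5] = bB$BaBb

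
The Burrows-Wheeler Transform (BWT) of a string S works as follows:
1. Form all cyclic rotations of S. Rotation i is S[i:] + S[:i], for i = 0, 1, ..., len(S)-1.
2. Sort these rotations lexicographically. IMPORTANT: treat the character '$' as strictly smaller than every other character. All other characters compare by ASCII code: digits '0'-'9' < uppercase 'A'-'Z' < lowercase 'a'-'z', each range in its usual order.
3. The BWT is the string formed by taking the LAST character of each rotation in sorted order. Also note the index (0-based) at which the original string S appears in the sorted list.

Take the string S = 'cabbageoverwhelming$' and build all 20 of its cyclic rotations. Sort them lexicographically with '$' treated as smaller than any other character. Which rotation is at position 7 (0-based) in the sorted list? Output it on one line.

Answer: eoverwhelming$cabbag

Derivation:
All 20 rotations (rotation i = S[i:]+S[:i]):
  rot[0] = cabbageoverwhelming$
  rot[1] = abbageoverwhelming$c
  rot[2] = bbageoverwhelming$ca
  rot[3] = bageoverwhelming$cab
  rot[4] = ageoverwhelming$cabb
  rot[5] = geoverwhelming$cabba
  rot[6] = eoverwhelming$cabbag
  rot[7] = overwhelming$cabbage
  rot[8] = verwhelming$cabbageo
  rot[9] = erwhelming$cabbageov
  rot[10] = rwhelming$cabbageove
  rot[11] = whelming$cabbageover
  rot[12] = helming$cabbageoverw
  rot[13] = elming$cabbageoverwh
  rot[14] = lming$cabbageoverwhe
  rot[15] = ming$cabbageoverwhel
  rot[16] = ing$cabbageoverwhelm
  rot[17] = ng$cabbageoverwhelmi
  rot[18] = g$cabbageoverwhelmin
  rot[19] = $cabbageoverwhelming
Sorted (with $ < everything):
  sorted[0] = $cabbageoverwhelming
  sorted[1] = abbageoverwhelming$c
  sorted[2] = ageoverwhelming$cabb
  sorted[3] = bageoverwhelming$cab
  sorted[4] = bbageoverwhelming$ca
  sorted[5] = cabbageoverwhelming$
  sorted[6] = elming$cabbageoverwh
  sorted[7] = eoverwhelming$cabbag
  sorted[8] = erwhelming$cabbageov
  sorted[9] = g$cabbageoverwhelmin
  sorted[10] = geoverwhelming$cabba
  sorted[11] = helming$cabbageoverw
  sorted[12] = ing$cabbageoverwhelm
  sorted[13] = lming$cabbageoverwhe
  sorted[14] = ming$cabbageoverwhel
  sorted[15] = ng$cabbageoverwhelmi
  sorted[16] = overwhelming$cabbage
  sorted[17] = rwhelming$cabbageove
  sorted[18] = verwhelming$cabbageo
  sorted[19] = whelming$cabbageover
sorted[7] = eoverwhelming$cabbag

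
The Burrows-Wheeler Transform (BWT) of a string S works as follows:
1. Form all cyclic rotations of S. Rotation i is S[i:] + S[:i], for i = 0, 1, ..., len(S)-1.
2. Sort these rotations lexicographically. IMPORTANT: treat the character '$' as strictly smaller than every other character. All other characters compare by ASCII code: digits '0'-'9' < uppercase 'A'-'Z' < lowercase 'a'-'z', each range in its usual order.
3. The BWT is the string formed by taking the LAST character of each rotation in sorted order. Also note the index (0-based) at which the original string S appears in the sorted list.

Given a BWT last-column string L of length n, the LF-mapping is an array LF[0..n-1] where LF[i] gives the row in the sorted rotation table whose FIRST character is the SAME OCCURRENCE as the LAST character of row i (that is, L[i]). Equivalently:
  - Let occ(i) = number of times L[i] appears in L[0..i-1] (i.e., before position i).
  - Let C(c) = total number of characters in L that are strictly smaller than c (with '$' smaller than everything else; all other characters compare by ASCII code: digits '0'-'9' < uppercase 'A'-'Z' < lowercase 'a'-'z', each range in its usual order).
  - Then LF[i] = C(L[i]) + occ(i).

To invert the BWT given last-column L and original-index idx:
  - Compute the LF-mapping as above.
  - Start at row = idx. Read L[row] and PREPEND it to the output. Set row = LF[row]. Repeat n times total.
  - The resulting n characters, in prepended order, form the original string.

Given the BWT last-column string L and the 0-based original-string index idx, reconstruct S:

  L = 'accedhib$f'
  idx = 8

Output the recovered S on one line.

Answer: hdcbfieca$

Derivation:
LF mapping: 1 3 4 6 5 8 9 2 0 7
Walk LF starting at row 8, prepending L[row]:
  step 1: row=8, L[8]='$', prepend. Next row=LF[8]=0
  step 2: row=0, L[0]='a', prepend. Next row=LF[0]=1
  step 3: row=1, L[1]='c', prepend. Next row=LF[1]=3
  step 4: row=3, L[3]='e', prepend. Next row=LF[3]=6
  step 5: row=6, L[6]='i', prepend. Next row=LF[6]=9
  step 6: row=9, L[9]='f', prepend. Next row=LF[9]=7
  step 7: row=7, L[7]='b', prepend. Next row=LF[7]=2
  step 8: row=2, L[2]='c', prepend. Next row=LF[2]=4
  step 9: row=4, L[4]='d', prepend. Next row=LF[4]=5
  step 10: row=5, L[5]='h', prepend. Next row=LF[5]=8
Reversed output: hdcbfieca$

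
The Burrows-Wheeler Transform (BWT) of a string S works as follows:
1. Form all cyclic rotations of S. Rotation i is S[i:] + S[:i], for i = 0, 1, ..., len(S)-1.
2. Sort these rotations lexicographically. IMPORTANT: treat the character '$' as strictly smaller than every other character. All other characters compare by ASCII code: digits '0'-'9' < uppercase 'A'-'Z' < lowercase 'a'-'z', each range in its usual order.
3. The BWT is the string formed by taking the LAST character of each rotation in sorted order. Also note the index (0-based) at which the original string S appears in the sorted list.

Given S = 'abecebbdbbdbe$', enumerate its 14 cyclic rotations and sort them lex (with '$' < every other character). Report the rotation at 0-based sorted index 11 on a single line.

Answer: e$abecebbdbbdb

Derivation:
All 14 rotations (rotation i = S[i:]+S[:i]):
  rot[0] = abecebbdbbdbe$
  rot[1] = becebbdbbdbe$a
  rot[2] = ecebbdbbdbe$ab
  rot[3] = cebbdbbdbe$abe
  rot[4] = ebbdbbdbe$abec
  rot[5] = bbdbbdbe$abece
  rot[6] = bdbbdbe$abeceb
  rot[7] = dbbdbe$abecebb
  rot[8] = bbdbe$abecebbd
  rot[9] = bdbe$abecebbdb
  rot[10] = dbe$abecebbdbb
  rot[11] = be$abecebbdbbd
  rot[12] = e$abecebbdbbdb
  rot[13] = $abecebbdbbdbe
Sorted (with $ < everything):
  sorted[0] = $abecebbdbbdbe
  sorted[1] = abecebbdbbdbe$
  sorted[2] = bbdbbdbe$abece
  sorted[3] = bbdbe$abecebbd
  sorted[4] = bdbbdbe$abeceb
  sorted[5] = bdbe$abecebbdb
  sorted[6] = be$abecebbdbbd
  sorted[7] = becebbdbbdbe$a
  sorted[8] = cebbdbbdbe$abe
  sorted[9] = dbbdbe$abecebb
  sorted[10] = dbe$abecebbdbb
  sorted[11] = e$abecebbdbbdb
  sorted[12] = ebbdbbdbe$abec
  sorted[13] = ecebbdbbdbe$ab
sorted[11] = e$abecebbdbbdb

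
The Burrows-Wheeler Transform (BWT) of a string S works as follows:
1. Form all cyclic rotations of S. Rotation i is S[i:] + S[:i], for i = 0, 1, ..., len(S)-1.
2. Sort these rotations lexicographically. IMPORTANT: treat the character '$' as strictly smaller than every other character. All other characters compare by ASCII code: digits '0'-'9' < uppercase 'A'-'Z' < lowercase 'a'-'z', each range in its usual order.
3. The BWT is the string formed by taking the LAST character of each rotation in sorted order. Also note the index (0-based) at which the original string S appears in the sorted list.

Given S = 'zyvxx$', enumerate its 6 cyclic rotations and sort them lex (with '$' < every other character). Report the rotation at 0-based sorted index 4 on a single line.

Answer: yvxx$z

Derivation:
All 6 rotations (rotation i = S[i:]+S[:i]):
  rot[0] = zyvxx$
  rot[1] = yvxx$z
  rot[2] = vxx$zy
  rot[3] = xx$zyv
  rot[4] = x$zyvx
  rot[5] = $zyvxx
Sorted (with $ < everything):
  sorted[0] = $zyvxx
  sorted[1] = vxx$zy
  sorted[2] = x$zyvx
  sorted[3] = xx$zyv
  sorted[4] = yvxx$z
  sorted[5] = zyvxx$
sorted[4] = yvxx$z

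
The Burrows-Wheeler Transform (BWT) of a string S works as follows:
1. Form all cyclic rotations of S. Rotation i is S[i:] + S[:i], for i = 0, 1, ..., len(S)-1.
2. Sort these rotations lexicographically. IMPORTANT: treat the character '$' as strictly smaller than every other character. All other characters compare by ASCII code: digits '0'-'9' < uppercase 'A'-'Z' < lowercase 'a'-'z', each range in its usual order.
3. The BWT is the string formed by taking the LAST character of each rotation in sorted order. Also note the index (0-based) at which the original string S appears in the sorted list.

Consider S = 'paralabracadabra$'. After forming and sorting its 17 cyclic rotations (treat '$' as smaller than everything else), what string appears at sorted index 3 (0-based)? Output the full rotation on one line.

All 17 rotations (rotation i = S[i:]+S[:i]):
  rot[0] = paralabracadabra$
  rot[1] = aralabracadabra$p
  rot[2] = ralabracadabra$pa
  rot[3] = alabracadabra$par
  rot[4] = labracadabra$para
  rot[5] = abracadabra$paral
  rot[6] = bracadabra$parala
  rot[7] = racadabra$paralab
  rot[8] = acadabra$paralabr
  rot[9] = cadabra$paralabra
  rot[10] = adabra$paralabrac
  rot[11] = dabra$paralabraca
  rot[12] = abra$paralabracad
  rot[13] = bra$paralabracada
  rot[14] = ra$paralabracadab
  rot[15] = a$paralabracadabr
  rot[16] = $paralabracadabra
Sorted (with $ < everything):
  sorted[0] = $paralabracadabra
  sorted[1] = a$paralabracadabr
  sorted[2] = abra$paralabracad
  sorted[3] = abracadabra$paral
  sorted[4] = acadabra$paralabr
  sorted[5] = adabra$paralabrac
  sorted[6] = alabracadabra$par
  sorted[7] = aralabracadabra$p
  sorted[8] = bra$paralabracada
  sorted[9] = bracadabra$parala
  sorted[10] = cadabra$paralabra
  sorted[11] = dabra$paralabraca
  sorted[12] = labracadabra$para
  sorted[13] = paralabracadabra$
  sorted[14] = ra$paralabracadab
  sorted[15] = racadabra$paralab
  sorted[16] = ralabracadabra$pa
sorted[3] = abracadabra$paral

Answer: abracadabra$paral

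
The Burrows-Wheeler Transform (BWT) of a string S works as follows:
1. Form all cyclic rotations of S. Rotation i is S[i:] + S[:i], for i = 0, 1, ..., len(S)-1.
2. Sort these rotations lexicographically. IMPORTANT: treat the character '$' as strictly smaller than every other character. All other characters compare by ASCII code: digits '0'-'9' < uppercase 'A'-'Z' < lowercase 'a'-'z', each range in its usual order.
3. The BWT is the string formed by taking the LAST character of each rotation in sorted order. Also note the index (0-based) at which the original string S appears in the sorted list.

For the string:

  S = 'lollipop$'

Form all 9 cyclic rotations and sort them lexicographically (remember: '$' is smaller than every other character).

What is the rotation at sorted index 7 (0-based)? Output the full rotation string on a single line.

Answer: p$lollipo

Derivation:
All 9 rotations (rotation i = S[i:]+S[:i]):
  rot[0] = lollipop$
  rot[1] = ollipop$l
  rot[2] = llipop$lo
  rot[3] = lipop$lol
  rot[4] = ipop$loll
  rot[5] = pop$lolli
  rot[6] = op$lollip
  rot[7] = p$lollipo
  rot[8] = $lollipop
Sorted (with $ < everything):
  sorted[0] = $lollipop
  sorted[1] = ipop$loll
  sorted[2] = lipop$lol
  sorted[3] = llipop$lo
  sorted[4] = lollipop$
  sorted[5] = ollipop$l
  sorted[6] = op$lollip
  sorted[7] = p$lollipo
  sorted[8] = pop$lolli
sorted[7] = p$lollipo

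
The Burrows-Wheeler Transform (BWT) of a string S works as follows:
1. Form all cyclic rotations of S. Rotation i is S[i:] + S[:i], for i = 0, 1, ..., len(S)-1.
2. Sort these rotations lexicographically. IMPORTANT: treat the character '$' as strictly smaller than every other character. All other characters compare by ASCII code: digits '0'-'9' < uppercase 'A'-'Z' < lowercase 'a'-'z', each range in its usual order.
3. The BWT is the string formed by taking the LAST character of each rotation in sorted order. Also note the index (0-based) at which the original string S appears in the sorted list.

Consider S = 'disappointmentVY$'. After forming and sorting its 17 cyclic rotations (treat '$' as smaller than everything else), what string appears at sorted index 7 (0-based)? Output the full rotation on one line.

All 17 rotations (rotation i = S[i:]+S[:i]):
  rot[0] = disappointmentVY$
  rot[1] = isappointmentVY$d
  rot[2] = sappointmentVY$di
  rot[3] = appointmentVY$dis
  rot[4] = ppointmentVY$disa
  rot[5] = pointmentVY$disap
  rot[6] = ointmentVY$disapp
  rot[7] = intmentVY$disappo
  rot[8] = ntmentVY$disappoi
  rot[9] = tmentVY$disappoin
  rot[10] = mentVY$disappoint
  rot[11] = entVY$disappointm
  rot[12] = ntVY$disappointme
  rot[13] = tVY$disappointmen
  rot[14] = VY$disappointment
  rot[15] = Y$disappointmentV
  rot[16] = $disappointmentVY
Sorted (with $ < everything):
  sorted[0] = $disappointmentVY
  sorted[1] = VY$disappointment
  sorted[2] = Y$disappointmentV
  sorted[3] = appointmentVY$dis
  sorted[4] = disappointmentVY$
  sorted[5] = entVY$disappointm
  sorted[6] = intmentVY$disappo
  sorted[7] = isappointmentVY$d
  sorted[8] = mentVY$disappoint
  sorted[9] = ntVY$disappointme
  sorted[10] = ntmentVY$disappoi
  sorted[11] = ointmentVY$disapp
  sorted[12] = pointmentVY$disap
  sorted[13] = ppointmentVY$disa
  sorted[14] = sappointmentVY$di
  sorted[15] = tVY$disappointmen
  sorted[16] = tmentVY$disappoin
sorted[7] = isappointmentVY$d

Answer: isappointmentVY$d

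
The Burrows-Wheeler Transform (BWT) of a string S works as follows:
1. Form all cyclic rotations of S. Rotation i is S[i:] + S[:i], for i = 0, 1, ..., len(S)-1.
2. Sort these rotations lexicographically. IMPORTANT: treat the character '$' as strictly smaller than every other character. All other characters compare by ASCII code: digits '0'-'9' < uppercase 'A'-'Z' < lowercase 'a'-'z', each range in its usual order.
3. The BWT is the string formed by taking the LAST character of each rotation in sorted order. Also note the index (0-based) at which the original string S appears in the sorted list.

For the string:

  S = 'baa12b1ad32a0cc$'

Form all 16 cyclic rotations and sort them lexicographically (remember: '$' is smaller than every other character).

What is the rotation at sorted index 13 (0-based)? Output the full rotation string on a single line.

Answer: c$baa12b1ad32a0c

Derivation:
All 16 rotations (rotation i = S[i:]+S[:i]):
  rot[0] = baa12b1ad32a0cc$
  rot[1] = aa12b1ad32a0cc$b
  rot[2] = a12b1ad32a0cc$ba
  rot[3] = 12b1ad32a0cc$baa
  rot[4] = 2b1ad32a0cc$baa1
  rot[5] = b1ad32a0cc$baa12
  rot[6] = 1ad32a0cc$baa12b
  rot[7] = ad32a0cc$baa12b1
  rot[8] = d32a0cc$baa12b1a
  rot[9] = 32a0cc$baa12b1ad
  rot[10] = 2a0cc$baa12b1ad3
  rot[11] = a0cc$baa12b1ad32
  rot[12] = 0cc$baa12b1ad32a
  rot[13] = cc$baa12b1ad32a0
  rot[14] = c$baa12b1ad32a0c
  rot[15] = $baa12b1ad32a0cc
Sorted (with $ < everything):
  sorted[0] = $baa12b1ad32a0cc
  sorted[1] = 0cc$baa12b1ad32a
  sorted[2] = 12b1ad32a0cc$baa
  sorted[3] = 1ad32a0cc$baa12b
  sorted[4] = 2a0cc$baa12b1ad3
  sorted[5] = 2b1ad32a0cc$baa1
  sorted[6] = 32a0cc$baa12b1ad
  sorted[7] = a0cc$baa12b1ad32
  sorted[8] = a12b1ad32a0cc$ba
  sorted[9] = aa12b1ad32a0cc$b
  sorted[10] = ad32a0cc$baa12b1
  sorted[11] = b1ad32a0cc$baa12
  sorted[12] = baa12b1ad32a0cc$
  sorted[13] = c$baa12b1ad32a0c
  sorted[14] = cc$baa12b1ad32a0
  sorted[15] = d32a0cc$baa12b1a
sorted[13] = c$baa12b1ad32a0c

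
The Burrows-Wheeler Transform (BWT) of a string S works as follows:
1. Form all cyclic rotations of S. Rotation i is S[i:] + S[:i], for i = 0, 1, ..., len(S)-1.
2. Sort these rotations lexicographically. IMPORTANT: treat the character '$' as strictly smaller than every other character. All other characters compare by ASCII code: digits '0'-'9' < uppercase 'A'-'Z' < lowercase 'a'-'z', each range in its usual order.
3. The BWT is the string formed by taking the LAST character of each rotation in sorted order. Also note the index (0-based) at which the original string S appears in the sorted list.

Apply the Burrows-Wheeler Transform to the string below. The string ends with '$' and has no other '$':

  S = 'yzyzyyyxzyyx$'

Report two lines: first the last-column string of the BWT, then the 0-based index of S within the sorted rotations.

All 13 rotations (rotation i = S[i:]+S[:i]):
  rot[0] = yzyzyyyxzyyx$
  rot[1] = zyzyyyxzyyx$y
  rot[2] = yzyyyxzyyx$yz
  rot[3] = zyyyxzyyx$yzy
  rot[4] = yyyxzyyx$yzyz
  rot[5] = yyxzyyx$yzyzy
  rot[6] = yxzyyx$yzyzyy
  rot[7] = xzyyx$yzyzyyy
  rot[8] = zyyx$yzyzyyyx
  rot[9] = yyx$yzyzyyyxz
  rot[10] = yx$yzyzyyyxzy
  rot[11] = x$yzyzyyyxzyy
  rot[12] = $yzyzyyyxzyyx
Sorted (with $ < everything):
  sorted[0] = $yzyzyyyxzyyx  (last char: 'x')
  sorted[1] = x$yzyzyyyxzyy  (last char: 'y')
  sorted[2] = xzyyx$yzyzyyy  (last char: 'y')
  sorted[3] = yx$yzyzyyyxzy  (last char: 'y')
  sorted[4] = yxzyyx$yzyzyy  (last char: 'y')
  sorted[5] = yyx$yzyzyyyxz  (last char: 'z')
  sorted[6] = yyxzyyx$yzyzy  (last char: 'y')
  sorted[7] = yyyxzyyx$yzyz  (last char: 'z')
  sorted[8] = yzyyyxzyyx$yz  (last char: 'z')
  sorted[9] = yzyzyyyxzyyx$  (last char: '$')
  sorted[10] = zyyx$yzyzyyyx  (last char: 'x')
  sorted[11] = zyyyxzyyx$yzy  (last char: 'y')
  sorted[12] = zyzyyyxzyyx$y  (last char: 'y')
Last column: xyyyyzyzz$xyy
Original string S is at sorted index 9

Answer: xyyyyzyzz$xyy
9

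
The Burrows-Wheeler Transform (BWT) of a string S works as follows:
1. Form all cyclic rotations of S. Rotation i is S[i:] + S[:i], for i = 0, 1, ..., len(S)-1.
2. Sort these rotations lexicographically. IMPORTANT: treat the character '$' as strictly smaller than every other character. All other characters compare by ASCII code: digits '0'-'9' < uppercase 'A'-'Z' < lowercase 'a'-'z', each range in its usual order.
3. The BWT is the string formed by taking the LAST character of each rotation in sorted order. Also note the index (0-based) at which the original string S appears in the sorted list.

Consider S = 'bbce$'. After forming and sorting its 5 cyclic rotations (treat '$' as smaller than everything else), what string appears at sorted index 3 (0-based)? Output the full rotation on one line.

All 5 rotations (rotation i = S[i:]+S[:i]):
  rot[0] = bbce$
  rot[1] = bce$b
  rot[2] = ce$bb
  rot[3] = e$bbc
  rot[4] = $bbce
Sorted (with $ < everything):
  sorted[0] = $bbce
  sorted[1] = bbce$
  sorted[2] = bce$b
  sorted[3] = ce$bb
  sorted[4] = e$bbc
sorted[3] = ce$bb

Answer: ce$bb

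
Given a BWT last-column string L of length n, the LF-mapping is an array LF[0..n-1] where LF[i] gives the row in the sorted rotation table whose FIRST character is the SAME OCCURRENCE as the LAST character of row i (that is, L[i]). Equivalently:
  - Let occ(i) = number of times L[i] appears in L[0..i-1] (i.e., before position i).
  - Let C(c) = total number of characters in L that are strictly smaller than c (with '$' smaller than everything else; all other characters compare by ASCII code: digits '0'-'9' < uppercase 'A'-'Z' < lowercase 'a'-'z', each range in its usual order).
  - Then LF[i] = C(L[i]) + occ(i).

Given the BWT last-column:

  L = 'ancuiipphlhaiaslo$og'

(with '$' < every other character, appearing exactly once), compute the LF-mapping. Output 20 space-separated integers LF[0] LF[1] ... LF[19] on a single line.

Answer: 1 13 4 19 8 9 16 17 6 11 7 2 10 3 18 12 14 0 15 5

Derivation:
Char counts: '$':1, 'a':3, 'c':1, 'g':1, 'h':2, 'i':3, 'l':2, 'n':1, 'o':2, 'p':2, 's':1, 'u':1
C (first-col start): C('$')=0, C('a')=1, C('c')=4, C('g')=5, C('h')=6, C('i')=8, C('l')=11, C('n')=13, C('o')=14, C('p')=16, C('s')=18, C('u')=19
L[0]='a': occ=0, LF[0]=C('a')+0=1+0=1
L[1]='n': occ=0, LF[1]=C('n')+0=13+0=13
L[2]='c': occ=0, LF[2]=C('c')+0=4+0=4
L[3]='u': occ=0, LF[3]=C('u')+0=19+0=19
L[4]='i': occ=0, LF[4]=C('i')+0=8+0=8
L[5]='i': occ=1, LF[5]=C('i')+1=8+1=9
L[6]='p': occ=0, LF[6]=C('p')+0=16+0=16
L[7]='p': occ=1, LF[7]=C('p')+1=16+1=17
L[8]='h': occ=0, LF[8]=C('h')+0=6+0=6
L[9]='l': occ=0, LF[9]=C('l')+0=11+0=11
L[10]='h': occ=1, LF[10]=C('h')+1=6+1=7
L[11]='a': occ=1, LF[11]=C('a')+1=1+1=2
L[12]='i': occ=2, LF[12]=C('i')+2=8+2=10
L[13]='a': occ=2, LF[13]=C('a')+2=1+2=3
L[14]='s': occ=0, LF[14]=C('s')+0=18+0=18
L[15]='l': occ=1, LF[15]=C('l')+1=11+1=12
L[16]='o': occ=0, LF[16]=C('o')+0=14+0=14
L[17]='$': occ=0, LF[17]=C('$')+0=0+0=0
L[18]='o': occ=1, LF[18]=C('o')+1=14+1=15
L[19]='g': occ=0, LF[19]=C('g')+0=5+0=5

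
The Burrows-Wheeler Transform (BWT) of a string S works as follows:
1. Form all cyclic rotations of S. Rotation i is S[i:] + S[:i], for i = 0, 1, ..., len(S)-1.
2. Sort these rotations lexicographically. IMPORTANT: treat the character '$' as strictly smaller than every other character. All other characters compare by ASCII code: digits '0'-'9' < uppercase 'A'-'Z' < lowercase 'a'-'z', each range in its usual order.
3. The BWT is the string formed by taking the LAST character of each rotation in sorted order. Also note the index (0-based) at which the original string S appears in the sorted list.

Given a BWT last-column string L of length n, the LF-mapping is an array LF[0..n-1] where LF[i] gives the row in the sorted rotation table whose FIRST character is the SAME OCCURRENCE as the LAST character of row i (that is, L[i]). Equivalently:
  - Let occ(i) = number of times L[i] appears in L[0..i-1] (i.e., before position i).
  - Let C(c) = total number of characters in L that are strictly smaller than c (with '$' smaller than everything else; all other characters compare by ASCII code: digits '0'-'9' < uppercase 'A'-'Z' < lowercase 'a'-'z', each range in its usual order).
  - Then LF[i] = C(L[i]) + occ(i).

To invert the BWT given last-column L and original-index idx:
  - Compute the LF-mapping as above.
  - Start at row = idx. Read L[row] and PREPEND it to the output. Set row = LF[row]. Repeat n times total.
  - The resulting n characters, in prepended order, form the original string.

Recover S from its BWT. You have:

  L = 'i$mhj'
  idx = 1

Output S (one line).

Answer: hjmi$

Derivation:
LF mapping: 2 0 4 1 3
Walk LF starting at row 1, prepending L[row]:
  step 1: row=1, L[1]='$', prepend. Next row=LF[1]=0
  step 2: row=0, L[0]='i', prepend. Next row=LF[0]=2
  step 3: row=2, L[2]='m', prepend. Next row=LF[2]=4
  step 4: row=4, L[4]='j', prepend. Next row=LF[4]=3
  step 5: row=3, L[3]='h', prepend. Next row=LF[3]=1
Reversed output: hjmi$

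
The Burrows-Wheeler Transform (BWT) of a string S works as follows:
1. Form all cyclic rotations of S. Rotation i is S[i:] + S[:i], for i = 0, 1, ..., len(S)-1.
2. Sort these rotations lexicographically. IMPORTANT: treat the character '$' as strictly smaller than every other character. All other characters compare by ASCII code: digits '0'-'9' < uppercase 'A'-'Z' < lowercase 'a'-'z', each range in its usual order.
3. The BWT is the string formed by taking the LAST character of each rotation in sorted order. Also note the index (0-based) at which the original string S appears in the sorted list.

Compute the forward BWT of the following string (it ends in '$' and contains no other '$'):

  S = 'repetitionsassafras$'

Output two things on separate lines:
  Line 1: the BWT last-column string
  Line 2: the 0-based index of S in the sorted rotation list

Answer: ssrsrpattoief$asnaie
13

Derivation:
All 20 rotations (rotation i = S[i:]+S[:i]):
  rot[0] = repetitionsassafras$
  rot[1] = epetitionsassafras$r
  rot[2] = petitionsassafras$re
  rot[3] = etitionsassafras$rep
  rot[4] = titionsassafras$repe
  rot[5] = itionsassafras$repet
  rot[6] = tionsassafras$repeti
  rot[7] = ionsassafras$repetit
  rot[8] = onsassafras$repetiti
  rot[9] = nsassafras$repetitio
  rot[10] = sassafras$repetition
  rot[11] = assafras$repetitions
  rot[12] = ssafras$repetitionsa
  rot[13] = safras$repetitionsas
  rot[14] = afras$repetitionsass
  rot[15] = fras$repetitionsassa
  rot[16] = ras$repetitionsassaf
  rot[17] = as$repetitionsassafr
  rot[18] = s$repetitionsassafra
  rot[19] = $repetitionsassafras
Sorted (with $ < everything):
  sorted[0] = $repetitionsassafras  (last char: 's')
  sorted[1] = afras$repetitionsass  (last char: 's')
  sorted[2] = as$repetitionsassafr  (last char: 'r')
  sorted[3] = assafras$repetitions  (last char: 's')
  sorted[4] = epetitionsassafras$r  (last char: 'r')
  sorted[5] = etitionsassafras$rep  (last char: 'p')
  sorted[6] = fras$repetitionsassa  (last char: 'a')
  sorted[7] = ionsassafras$repetit  (last char: 't')
  sorted[8] = itionsassafras$repet  (last char: 't')
  sorted[9] = nsassafras$repetitio  (last char: 'o')
  sorted[10] = onsassafras$repetiti  (last char: 'i')
  sorted[11] = petitionsassafras$re  (last char: 'e')
  sorted[12] = ras$repetitionsassaf  (last char: 'f')
  sorted[13] = repetitionsassafras$  (last char: '$')
  sorted[14] = s$repetitionsassafra  (last char: 'a')
  sorted[15] = safras$repetitionsas  (last char: 's')
  sorted[16] = sassafras$repetition  (last char: 'n')
  sorted[17] = ssafras$repetitionsa  (last char: 'a')
  sorted[18] = tionsassafras$repeti  (last char: 'i')
  sorted[19] = titionsassafras$repe  (last char: 'e')
Last column: ssrsrpattoief$asnaie
Original string S is at sorted index 13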